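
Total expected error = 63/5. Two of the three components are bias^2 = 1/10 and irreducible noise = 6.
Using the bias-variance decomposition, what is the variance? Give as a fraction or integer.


Total error = bias^2 + variance + irreducible noise. So variance = 63/5 - 1/10 - 6 = 13/2.

13/2


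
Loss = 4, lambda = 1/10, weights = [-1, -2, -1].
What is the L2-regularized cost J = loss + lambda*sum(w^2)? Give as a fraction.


L2 sq norm = sum(w^2) = 6. J = 4 + 1/10 * 6 = 23/5.

23/5


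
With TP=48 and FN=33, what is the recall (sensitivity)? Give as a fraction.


Recall = TP / (TP + FN) = 48 / 81 = 16/27.

16/27


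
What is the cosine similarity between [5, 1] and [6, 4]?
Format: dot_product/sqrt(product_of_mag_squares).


dot = 34. |a|^2 = 26, |b|^2 = 52. cos = 34/sqrt(1352).

34/sqrt(1352)


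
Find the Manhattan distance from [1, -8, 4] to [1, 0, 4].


d = sum of absolute differences: |1-1|=0 + |-8-0|=8 + |4-4|=0 = 8.

8


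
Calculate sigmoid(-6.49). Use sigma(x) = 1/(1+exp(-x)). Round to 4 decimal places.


sigma(-6.49) = 1/(1+e^(6.49)) = 1/(1+658.523363) = 1/659.523363 = 0.0015.

0.0015


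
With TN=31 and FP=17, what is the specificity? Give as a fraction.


Specificity = TN / (TN + FP) = 31 / 48 = 31/48.

31/48


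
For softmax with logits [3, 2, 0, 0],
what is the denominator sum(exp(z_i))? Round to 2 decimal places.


Denom = e^3=20.0855 + e^2=7.3891 + e^0=1.0000 + e^0=1.0000. Sum = 29.4746, which rounds to 29.47.

29.47


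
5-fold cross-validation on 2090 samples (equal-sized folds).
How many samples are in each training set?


Each validation fold has 2090/5 = 418 samples. Training set = 2090 - 418 = 1672.

1672


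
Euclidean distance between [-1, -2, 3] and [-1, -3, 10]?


d = sqrt(sum of squared differences). (-1--1)^2=0, (-2--3)^2=1, (3-10)^2=49. Sum = 50.

sqrt(50)


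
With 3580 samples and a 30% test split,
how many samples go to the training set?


Test set = 3580 * 30% = 1074. Training set = 3580 - 1074 = 2506.

2506


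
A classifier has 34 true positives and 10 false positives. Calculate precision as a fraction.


Precision = TP / (TP + FP) = 34 / 44 = 17/22.

17/22


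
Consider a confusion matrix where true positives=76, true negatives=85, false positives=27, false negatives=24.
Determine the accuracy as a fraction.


Accuracy = (TP + TN) / (TP + TN + FP + FN) = (76 + 85) / 212 = 161/212.

161/212


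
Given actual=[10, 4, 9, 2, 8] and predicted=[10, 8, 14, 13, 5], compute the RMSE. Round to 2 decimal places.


MSE = 34.2000. RMSE = sqrt(34.2000) = 5.85.

5.85


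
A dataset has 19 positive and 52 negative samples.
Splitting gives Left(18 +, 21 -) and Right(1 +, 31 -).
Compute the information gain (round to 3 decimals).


H(parent) = 0.8380. H(left) = 0.9957, H(right) = 0.2006. Weighted = (39/71)*0.9957 + (32/71)*0.2006 = 0.6373. IG = 0.8380 - 0.6373 = 0.2007, which rounds to 0.201.

0.201


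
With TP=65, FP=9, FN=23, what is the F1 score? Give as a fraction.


Precision = 65/74 = 65/74. Recall = 65/88 = 65/88. F1 = 2*P*R/(P+R) = 65/81.

65/81


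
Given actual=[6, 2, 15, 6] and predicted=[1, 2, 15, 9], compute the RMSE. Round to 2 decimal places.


MSE = 8.5000. RMSE = sqrt(8.5000) = 2.92.

2.92


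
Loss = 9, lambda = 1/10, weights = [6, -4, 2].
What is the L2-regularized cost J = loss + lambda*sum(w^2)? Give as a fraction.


L2 sq norm = sum(w^2) = 56. J = 9 + 1/10 * 56 = 73/5.

73/5


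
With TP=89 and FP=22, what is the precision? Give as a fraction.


Precision = TP / (TP + FP) = 89 / 111 = 89/111.

89/111


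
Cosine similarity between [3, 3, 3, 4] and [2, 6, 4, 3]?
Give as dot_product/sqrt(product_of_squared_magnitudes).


dot = 48. |a|^2 = 43, |b|^2 = 65. cos = 48/sqrt(2795).

48/sqrt(2795)


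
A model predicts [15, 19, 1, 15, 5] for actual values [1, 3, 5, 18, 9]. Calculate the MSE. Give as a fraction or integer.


MSE = (1/5) * ((1-15)^2=196 + (3-19)^2=256 + (5-1)^2=16 + (18-15)^2=9 + (9-5)^2=16). Sum = 493. MSE = 493/5.

493/5


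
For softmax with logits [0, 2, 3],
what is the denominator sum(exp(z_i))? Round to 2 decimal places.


Denom = e^0=1.0000 + e^2=7.3891 + e^3=20.0855. Sum = 28.4746, which rounds to 28.47.

28.47


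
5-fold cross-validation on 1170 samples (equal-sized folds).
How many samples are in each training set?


Each validation fold has 1170/5 = 234 samples. Training set = 1170 - 234 = 936.

936


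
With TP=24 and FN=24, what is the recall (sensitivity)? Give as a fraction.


Recall = TP / (TP + FN) = 24 / 48 = 1/2.

1/2


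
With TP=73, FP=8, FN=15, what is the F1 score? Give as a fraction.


Precision = 73/81 = 73/81. Recall = 73/88 = 73/88. F1 = 2*P*R/(P+R) = 146/169.

146/169


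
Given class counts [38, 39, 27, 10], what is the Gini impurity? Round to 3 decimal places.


Total = 114. Proportions: 38/114, 39/114, 27/114, 10/114. sum(p_i^2) = 0.2919. Gini = 1 - 0.2919 = 0.7081, which rounds to 0.708.

0.708


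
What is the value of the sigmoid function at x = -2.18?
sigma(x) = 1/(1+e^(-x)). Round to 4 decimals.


sigma(-2.18) = 1/(1+e^(2.18)) = 1/(1+8.846306) = 1/9.846306 = 0.1016.

0.1016


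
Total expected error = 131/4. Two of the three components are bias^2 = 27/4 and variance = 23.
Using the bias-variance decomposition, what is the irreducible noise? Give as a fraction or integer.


Total error = bias^2 + variance + irreducible noise. So irreducible noise = 131/4 - 27/4 - 23 = 3.

3


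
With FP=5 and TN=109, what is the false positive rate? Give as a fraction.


FPR = FP / (FP + TN) = 5 / 114 = 5/114.

5/114


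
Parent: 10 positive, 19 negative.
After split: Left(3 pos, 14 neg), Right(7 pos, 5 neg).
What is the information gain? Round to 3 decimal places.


H(parent) = 0.9294. H(left) = 0.6723, H(right) = 0.9799. Weighted = (17/29)*0.6723 + (12/29)*0.9799 = 0.7996. IG = 0.9294 - 0.7996 = 0.1298, which rounds to 0.130.

0.130


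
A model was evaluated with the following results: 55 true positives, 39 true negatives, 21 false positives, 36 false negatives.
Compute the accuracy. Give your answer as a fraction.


Accuracy = (TP + TN) / (TP + TN + FP + FN) = (55 + 39) / 151 = 94/151.

94/151


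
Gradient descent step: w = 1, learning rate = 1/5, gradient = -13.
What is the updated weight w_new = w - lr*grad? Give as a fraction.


w_new = 1 - 1/5 * -13 = 1 - -13/5 = 18/5.

18/5


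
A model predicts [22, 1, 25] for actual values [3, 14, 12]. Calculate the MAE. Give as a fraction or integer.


MAE = (1/3) * (|3-22|=19 + |14-1|=13 + |12-25|=13). Sum = 45. MAE = 15.

15


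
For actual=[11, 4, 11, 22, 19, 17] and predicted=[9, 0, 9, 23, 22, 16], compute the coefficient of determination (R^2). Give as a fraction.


Mean(y) = 14. SS_res = 35. SS_tot = 216. R^2 = 1 - 35/(216) = 181/216.

181/216


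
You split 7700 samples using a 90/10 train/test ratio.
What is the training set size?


Test set = 7700 * 10% = 770. Training set = 7700 - 770 = 6930.

6930


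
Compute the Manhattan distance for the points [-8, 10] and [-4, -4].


d = sum of absolute differences: |-8--4|=4 + |10--4|=14 = 18.

18


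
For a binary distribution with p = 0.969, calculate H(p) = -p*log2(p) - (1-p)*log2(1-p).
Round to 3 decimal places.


H = -0.969*log2(0.969) - 0.031*log2(0.031) = 0.199.

0.199


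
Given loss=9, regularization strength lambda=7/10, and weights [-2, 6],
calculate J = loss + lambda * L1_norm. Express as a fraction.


L1 norm = sum(|w|) = 8. J = 9 + 7/10 * 8 = 73/5.

73/5


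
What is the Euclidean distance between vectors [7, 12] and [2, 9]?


d = sqrt(sum of squared differences). (7-2)^2=25, (12-9)^2=9. Sum = 34.

sqrt(34)


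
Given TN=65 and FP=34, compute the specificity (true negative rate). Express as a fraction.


Specificity = TN / (TN + FP) = 65 / 99 = 65/99.

65/99


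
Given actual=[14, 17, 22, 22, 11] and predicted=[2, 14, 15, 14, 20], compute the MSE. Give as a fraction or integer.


MSE = (1/5) * ((14-2)^2=144 + (17-14)^2=9 + (22-15)^2=49 + (22-14)^2=64 + (11-20)^2=81). Sum = 347. MSE = 347/5.

347/5


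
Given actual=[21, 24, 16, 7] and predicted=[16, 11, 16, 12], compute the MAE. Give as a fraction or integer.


MAE = (1/4) * (|21-16|=5 + |24-11|=13 + |16-16|=0 + |7-12|=5). Sum = 23. MAE = 23/4.

23/4


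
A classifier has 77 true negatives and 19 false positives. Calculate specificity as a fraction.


Specificity = TN / (TN + FP) = 77 / 96 = 77/96.

77/96


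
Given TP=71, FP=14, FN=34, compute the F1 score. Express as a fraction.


Precision = 71/85 = 71/85. Recall = 71/105 = 71/105. F1 = 2*P*R/(P+R) = 71/95.

71/95


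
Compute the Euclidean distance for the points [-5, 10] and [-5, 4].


d = sqrt(sum of squared differences). (-5--5)^2=0, (10-4)^2=36. Sum = 36.

6


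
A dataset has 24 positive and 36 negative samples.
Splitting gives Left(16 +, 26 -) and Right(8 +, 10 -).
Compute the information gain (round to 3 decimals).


H(parent) = 0.9710. H(left) = 0.9587, H(right) = 0.9911. Weighted = (42/60)*0.9587 + (18/60)*0.9911 = 0.9684. IG = 0.9710 - 0.9684 = 0.0026, which rounds to 0.003.

0.003


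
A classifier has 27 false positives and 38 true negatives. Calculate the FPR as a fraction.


FPR = FP / (FP + TN) = 27 / 65 = 27/65.

27/65


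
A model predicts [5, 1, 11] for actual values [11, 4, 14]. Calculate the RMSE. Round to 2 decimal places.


MSE = 18.0000. RMSE = sqrt(18.0000) = 4.24.

4.24


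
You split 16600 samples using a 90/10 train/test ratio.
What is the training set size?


Test set = 16600 * 10% = 1660. Training set = 16600 - 1660 = 14940.

14940


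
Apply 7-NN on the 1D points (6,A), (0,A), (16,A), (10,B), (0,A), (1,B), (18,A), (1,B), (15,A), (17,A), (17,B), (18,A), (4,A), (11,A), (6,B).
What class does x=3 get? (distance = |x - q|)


Distances: |6-3|=3, |0-3|=3, |16-3|=13, |10-3|=7, |0-3|=3, |1-3|=2, |18-3|=15, |1-3|=2, |15-3|=12, |17-3|=14, |17-3|=14, |18-3|=15, |4-3|=1, |11-3|=8, |6-3|=3. 7 nearest: (4,A), (1,B), (1,B), (6,A), (0,A), (0,A), (6,B). Counts: {'A': 4, 'B': 3}. Majority class: A.

A


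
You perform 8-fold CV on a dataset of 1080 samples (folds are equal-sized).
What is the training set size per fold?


Each validation fold has 1080/8 = 135 samples. Training set = 1080 - 135 = 945.

945


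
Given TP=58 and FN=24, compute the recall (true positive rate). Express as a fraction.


Recall = TP / (TP + FN) = 58 / 82 = 29/41.

29/41


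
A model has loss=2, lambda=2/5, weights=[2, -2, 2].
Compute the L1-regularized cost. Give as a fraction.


L1 norm = sum(|w|) = 6. J = 2 + 2/5 * 6 = 22/5.

22/5


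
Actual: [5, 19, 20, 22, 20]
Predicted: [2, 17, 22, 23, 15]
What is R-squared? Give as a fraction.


Mean(y) = 86/5. SS_res = 43. SS_tot = 954/5. R^2 = 1 - 43/(954/5) = 739/954.

739/954


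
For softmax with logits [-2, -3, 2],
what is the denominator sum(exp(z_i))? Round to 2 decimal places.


Denom = e^-2=0.1353 + e^-3=0.0498 + e^2=7.3891. Sum = 7.5742, which rounds to 7.57.

7.57


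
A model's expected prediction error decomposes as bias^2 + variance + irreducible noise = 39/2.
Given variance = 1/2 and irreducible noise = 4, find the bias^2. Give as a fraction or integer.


Total error = bias^2 + variance + irreducible noise. So bias^2 = 39/2 - 1/2 - 4 = 15.

15


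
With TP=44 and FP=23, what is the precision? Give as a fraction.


Precision = TP / (TP + FP) = 44 / 67 = 44/67.

44/67


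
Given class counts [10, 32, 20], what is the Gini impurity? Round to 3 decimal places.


Total = 62. Proportions: 10/62, 32/62, 20/62. sum(p_i^2) = 0.3965. Gini = 1 - 0.3965 = 0.6035, which rounds to 0.604.

0.604


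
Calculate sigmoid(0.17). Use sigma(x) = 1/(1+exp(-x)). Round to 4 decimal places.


sigma(0.17) = 1/(1+e^(-0.17)) = 1/(1+0.843665) = 1/1.843665 = 0.5424.

0.5424


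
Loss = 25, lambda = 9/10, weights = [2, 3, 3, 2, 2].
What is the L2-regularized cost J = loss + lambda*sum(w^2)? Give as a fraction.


L2 sq norm = sum(w^2) = 30. J = 25 + 9/10 * 30 = 52.

52


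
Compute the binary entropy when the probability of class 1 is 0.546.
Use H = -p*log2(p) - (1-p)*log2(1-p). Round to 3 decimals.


H = -0.546*log2(0.546) - 0.454*log2(0.454) = 0.994.

0.994


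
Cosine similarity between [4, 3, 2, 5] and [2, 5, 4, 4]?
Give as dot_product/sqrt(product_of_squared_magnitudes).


dot = 51. |a|^2 = 54, |b|^2 = 61. cos = 51/sqrt(3294).

51/sqrt(3294)


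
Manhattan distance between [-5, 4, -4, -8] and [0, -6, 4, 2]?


d = sum of absolute differences: |-5-0|=5 + |4--6|=10 + |-4-4|=8 + |-8-2|=10 = 33.

33


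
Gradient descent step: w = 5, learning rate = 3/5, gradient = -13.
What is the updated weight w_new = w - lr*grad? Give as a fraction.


w_new = 5 - 3/5 * -13 = 5 - -39/5 = 64/5.

64/5


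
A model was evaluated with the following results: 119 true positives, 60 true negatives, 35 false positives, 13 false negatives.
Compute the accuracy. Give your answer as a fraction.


Accuracy = (TP + TN) / (TP + TN + FP + FN) = (119 + 60) / 227 = 179/227.

179/227


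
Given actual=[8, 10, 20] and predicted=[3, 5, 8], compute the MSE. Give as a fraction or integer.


MSE = (1/3) * ((8-3)^2=25 + (10-5)^2=25 + (20-8)^2=144). Sum = 194. MSE = 194/3.

194/3


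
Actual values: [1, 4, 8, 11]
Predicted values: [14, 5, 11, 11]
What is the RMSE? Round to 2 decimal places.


MSE = 44.7500. RMSE = sqrt(44.7500) = 6.69.

6.69


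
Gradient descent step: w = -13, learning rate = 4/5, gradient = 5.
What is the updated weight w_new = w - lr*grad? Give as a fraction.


w_new = -13 - 4/5 * 5 = -13 - 4 = -17.

-17


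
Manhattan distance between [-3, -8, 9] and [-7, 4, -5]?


d = sum of absolute differences: |-3--7|=4 + |-8-4|=12 + |9--5|=14 = 30.

30


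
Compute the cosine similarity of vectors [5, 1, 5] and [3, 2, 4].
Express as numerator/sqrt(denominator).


dot = 37. |a|^2 = 51, |b|^2 = 29. cos = 37/sqrt(1479).

37/sqrt(1479)


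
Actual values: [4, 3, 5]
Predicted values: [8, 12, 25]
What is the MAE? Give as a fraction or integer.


MAE = (1/3) * (|4-8|=4 + |3-12|=9 + |5-25|=20). Sum = 33. MAE = 11.

11


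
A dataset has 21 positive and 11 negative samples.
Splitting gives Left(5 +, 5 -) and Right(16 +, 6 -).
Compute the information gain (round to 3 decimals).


H(parent) = 0.9284. H(left) = 1.0000, H(right) = 0.8454. Weighted = (10/32)*1.0000 + (22/32)*0.8454 = 0.8937. IG = 0.9284 - 0.8937 = 0.0347, which rounds to 0.035.

0.035


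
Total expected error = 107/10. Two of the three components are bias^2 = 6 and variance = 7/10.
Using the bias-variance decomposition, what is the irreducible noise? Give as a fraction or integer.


Total error = bias^2 + variance + irreducible noise. So irreducible noise = 107/10 - 6 - 7/10 = 4.

4


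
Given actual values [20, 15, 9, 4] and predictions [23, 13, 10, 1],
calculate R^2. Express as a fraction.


Mean(y) = 12. SS_res = 23. SS_tot = 146. R^2 = 1 - 23/(146) = 123/146.

123/146


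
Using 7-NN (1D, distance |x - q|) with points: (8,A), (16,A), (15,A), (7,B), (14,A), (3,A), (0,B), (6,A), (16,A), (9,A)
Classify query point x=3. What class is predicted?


Distances: |8-3|=5, |16-3|=13, |15-3|=12, |7-3|=4, |14-3|=11, |3-3|=0, |0-3|=3, |6-3|=3, |16-3|=13, |9-3|=6. 7 nearest: (3,A), (6,A), (0,B), (7,B), (8,A), (9,A), (14,A). Counts: {'A': 5, 'B': 2}. Majority class: A.

A


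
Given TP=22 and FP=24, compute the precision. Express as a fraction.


Precision = TP / (TP + FP) = 22 / 46 = 11/23.

11/23


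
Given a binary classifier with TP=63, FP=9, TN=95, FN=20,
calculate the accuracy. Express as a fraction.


Accuracy = (TP + TN) / (TP + TN + FP + FN) = (63 + 95) / 187 = 158/187.

158/187


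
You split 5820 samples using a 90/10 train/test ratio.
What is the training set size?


Test set = 5820 * 10% = 582. Training set = 5820 - 582 = 5238.

5238


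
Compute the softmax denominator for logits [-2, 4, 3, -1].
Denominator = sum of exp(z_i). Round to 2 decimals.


Denom = e^-2=0.1353 + e^4=54.5982 + e^3=20.0855 + e^-1=0.3679. Sum = 75.1869, which rounds to 75.19.

75.19


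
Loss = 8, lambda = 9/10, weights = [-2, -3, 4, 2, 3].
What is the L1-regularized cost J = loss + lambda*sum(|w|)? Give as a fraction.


L1 norm = sum(|w|) = 14. J = 8 + 9/10 * 14 = 103/5.

103/5


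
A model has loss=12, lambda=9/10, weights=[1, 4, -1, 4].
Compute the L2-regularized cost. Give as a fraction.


L2 sq norm = sum(w^2) = 34. J = 12 + 9/10 * 34 = 213/5.

213/5


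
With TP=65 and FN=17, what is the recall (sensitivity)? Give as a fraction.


Recall = TP / (TP + FN) = 65 / 82 = 65/82.

65/82


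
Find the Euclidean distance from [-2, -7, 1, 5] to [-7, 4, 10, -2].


d = sqrt(sum of squared differences). (-2--7)^2=25, (-7-4)^2=121, (1-10)^2=81, (5--2)^2=49. Sum = 276.

sqrt(276)


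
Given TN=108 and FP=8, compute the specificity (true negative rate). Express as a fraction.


Specificity = TN / (TN + FP) = 108 / 116 = 27/29.

27/29


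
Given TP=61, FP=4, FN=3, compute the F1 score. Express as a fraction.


Precision = 61/65 = 61/65. Recall = 61/64 = 61/64. F1 = 2*P*R/(P+R) = 122/129.

122/129


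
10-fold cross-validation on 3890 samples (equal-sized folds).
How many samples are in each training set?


Each validation fold has 3890/10 = 389 samples. Training set = 3890 - 389 = 3501.

3501


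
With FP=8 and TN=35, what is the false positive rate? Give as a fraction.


FPR = FP / (FP + TN) = 8 / 43 = 8/43.

8/43


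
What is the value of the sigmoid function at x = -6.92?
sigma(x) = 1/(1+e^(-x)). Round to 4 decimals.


sigma(-6.92) = 1/(1+e^(6.92)) = 1/(1+1012.319995) = 1/1013.319995 = 0.0010.

0.0010


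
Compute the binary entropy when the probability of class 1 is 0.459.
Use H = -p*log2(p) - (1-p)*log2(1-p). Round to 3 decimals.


H = -0.459*log2(0.459) - 0.541*log2(0.541) = 0.995.

0.995


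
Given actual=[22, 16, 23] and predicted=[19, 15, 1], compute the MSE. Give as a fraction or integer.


MSE = (1/3) * ((22-19)^2=9 + (16-15)^2=1 + (23-1)^2=484). Sum = 494. MSE = 494/3.

494/3


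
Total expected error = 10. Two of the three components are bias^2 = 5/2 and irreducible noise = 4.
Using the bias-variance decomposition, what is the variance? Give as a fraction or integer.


Total error = bias^2 + variance + irreducible noise. So variance = 10 - 5/2 - 4 = 7/2.

7/2


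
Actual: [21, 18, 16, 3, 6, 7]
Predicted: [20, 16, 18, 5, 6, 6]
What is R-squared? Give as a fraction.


Mean(y) = 71/6. SS_res = 14. SS_tot = 1649/6. R^2 = 1 - 14/(1649/6) = 1565/1649.

1565/1649


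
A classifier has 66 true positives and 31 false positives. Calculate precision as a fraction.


Precision = TP / (TP + FP) = 66 / 97 = 66/97.

66/97


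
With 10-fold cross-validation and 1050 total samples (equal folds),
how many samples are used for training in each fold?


Each validation fold has 1050/10 = 105 samples. Training set = 1050 - 105 = 945.

945


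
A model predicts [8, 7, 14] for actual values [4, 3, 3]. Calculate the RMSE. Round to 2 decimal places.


MSE = 51.0000. RMSE = sqrt(51.0000) = 7.14.

7.14


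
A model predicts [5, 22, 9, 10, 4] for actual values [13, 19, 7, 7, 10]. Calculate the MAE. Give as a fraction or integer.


MAE = (1/5) * (|13-5|=8 + |19-22|=3 + |7-9|=2 + |7-10|=3 + |10-4|=6). Sum = 22. MAE = 22/5.

22/5


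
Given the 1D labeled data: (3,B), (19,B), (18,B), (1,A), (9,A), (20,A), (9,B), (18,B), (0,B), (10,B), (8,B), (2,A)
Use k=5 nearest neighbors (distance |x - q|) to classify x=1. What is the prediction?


Distances: |3-1|=2, |19-1|=18, |18-1|=17, |1-1|=0, |9-1|=8, |20-1|=19, |9-1|=8, |18-1|=17, |0-1|=1, |10-1|=9, |8-1|=7, |2-1|=1. 5 nearest: (1,A), (2,A), (0,B), (3,B), (8,B). Counts: {'A': 2, 'B': 3}. Majority class: B.

B


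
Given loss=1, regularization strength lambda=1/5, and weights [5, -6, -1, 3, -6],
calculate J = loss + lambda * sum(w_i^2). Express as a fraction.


L2 sq norm = sum(w^2) = 107. J = 1 + 1/5 * 107 = 112/5.

112/5


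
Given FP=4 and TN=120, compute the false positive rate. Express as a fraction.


FPR = FP / (FP + TN) = 4 / 124 = 1/31.

1/31


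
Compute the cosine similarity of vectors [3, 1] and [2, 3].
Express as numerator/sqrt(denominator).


dot = 9. |a|^2 = 10, |b|^2 = 13. cos = 9/sqrt(130).

9/sqrt(130)


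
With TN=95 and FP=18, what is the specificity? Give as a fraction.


Specificity = TN / (TN + FP) = 95 / 113 = 95/113.

95/113


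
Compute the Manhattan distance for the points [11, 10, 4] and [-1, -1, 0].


d = sum of absolute differences: |11--1|=12 + |10--1|=11 + |4-0|=4 = 27.

27


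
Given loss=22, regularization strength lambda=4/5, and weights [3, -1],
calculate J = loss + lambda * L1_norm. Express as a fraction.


L1 norm = sum(|w|) = 4. J = 22 + 4/5 * 4 = 126/5.

126/5


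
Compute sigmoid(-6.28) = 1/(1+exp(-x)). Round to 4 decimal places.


sigma(-6.28) = 1/(1+e^(6.28)) = 1/(1+533.788664) = 1/534.788664 = 0.0019.

0.0019


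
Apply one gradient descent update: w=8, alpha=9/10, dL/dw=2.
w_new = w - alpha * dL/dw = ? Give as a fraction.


w_new = 8 - 9/10 * 2 = 8 - 9/5 = 31/5.

31/5


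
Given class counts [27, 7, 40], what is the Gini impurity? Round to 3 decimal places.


Total = 74. Proportions: 27/74, 7/74, 40/74. sum(p_i^2) = 0.4343. Gini = 1 - 0.4343 = 0.5657, which rounds to 0.566.

0.566


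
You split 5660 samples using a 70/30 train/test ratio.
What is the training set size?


Test set = 5660 * 30% = 1698. Training set = 5660 - 1698 = 3962.

3962


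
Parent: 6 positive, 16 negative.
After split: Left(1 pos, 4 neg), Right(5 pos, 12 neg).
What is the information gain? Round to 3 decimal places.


H(parent) = 0.8454. H(left) = 0.7219, H(right) = 0.8740. Weighted = (5/22)*0.7219 + (17/22)*0.8740 = 0.8394. IG = 0.8454 - 0.8394 = 0.0060, which rounds to 0.006.

0.006


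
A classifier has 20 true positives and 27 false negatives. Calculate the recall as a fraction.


Recall = TP / (TP + FN) = 20 / 47 = 20/47.

20/47


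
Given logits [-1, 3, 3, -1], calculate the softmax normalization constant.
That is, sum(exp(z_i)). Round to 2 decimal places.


Denom = e^-1=0.3679 + e^3=20.0855 + e^3=20.0855 + e^-1=0.3679. Sum = 40.9068, which rounds to 40.91.

40.91


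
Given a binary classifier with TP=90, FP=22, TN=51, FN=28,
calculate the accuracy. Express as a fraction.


Accuracy = (TP + TN) / (TP + TN + FP + FN) = (90 + 51) / 191 = 141/191.

141/191


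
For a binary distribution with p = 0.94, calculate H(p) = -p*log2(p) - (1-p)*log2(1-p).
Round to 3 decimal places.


H = -0.94*log2(0.94) - 0.06*log2(0.06) = 0.327.

0.327


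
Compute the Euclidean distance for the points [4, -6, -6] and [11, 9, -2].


d = sqrt(sum of squared differences). (4-11)^2=49, (-6-9)^2=225, (-6--2)^2=16. Sum = 290.

sqrt(290)


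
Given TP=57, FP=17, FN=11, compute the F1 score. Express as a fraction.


Precision = 57/74 = 57/74. Recall = 57/68 = 57/68. F1 = 2*P*R/(P+R) = 57/71.

57/71


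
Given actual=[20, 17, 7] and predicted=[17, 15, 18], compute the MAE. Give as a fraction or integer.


MAE = (1/3) * (|20-17|=3 + |17-15|=2 + |7-18|=11). Sum = 16. MAE = 16/3.

16/3


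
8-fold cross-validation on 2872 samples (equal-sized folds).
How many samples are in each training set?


Each validation fold has 2872/8 = 359 samples. Training set = 2872 - 359 = 2513.

2513


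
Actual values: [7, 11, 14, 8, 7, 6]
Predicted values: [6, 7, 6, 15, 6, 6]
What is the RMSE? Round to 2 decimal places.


MSE = 21.8333. RMSE = sqrt(21.8333) = 4.67.

4.67


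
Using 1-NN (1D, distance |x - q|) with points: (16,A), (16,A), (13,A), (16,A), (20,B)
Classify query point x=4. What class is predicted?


Distances: |16-4|=12, |16-4|=12, |13-4|=9, |16-4|=12, |20-4|=16. 1 nearest: (13,A). Counts: {'A': 1}. Majority class: A.

A


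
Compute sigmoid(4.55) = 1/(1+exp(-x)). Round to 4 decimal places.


sigma(4.55) = 1/(1+e^(-4.55)) = 1/(1+0.010567) = 1/1.010567 = 0.9895.

0.9895


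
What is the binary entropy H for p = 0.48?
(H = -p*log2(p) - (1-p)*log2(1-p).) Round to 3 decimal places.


H = -0.48*log2(0.48) - 0.52*log2(0.52) = 0.999.

0.999


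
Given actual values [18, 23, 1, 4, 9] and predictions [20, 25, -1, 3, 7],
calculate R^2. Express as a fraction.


Mean(y) = 11. SS_res = 17. SS_tot = 346. R^2 = 1 - 17/(346) = 329/346.

329/346


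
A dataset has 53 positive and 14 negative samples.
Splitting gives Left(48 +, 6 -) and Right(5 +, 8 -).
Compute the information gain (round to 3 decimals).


H(parent) = 0.7395. H(left) = 0.5033, H(right) = 0.9612. Weighted = (54/67)*0.5033 + (13/67)*0.9612 = 0.5921. IG = 0.7395 - 0.5921 = 0.1474, which rounds to 0.147.

0.147


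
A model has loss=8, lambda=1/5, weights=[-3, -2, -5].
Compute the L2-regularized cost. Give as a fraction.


L2 sq norm = sum(w^2) = 38. J = 8 + 1/5 * 38 = 78/5.

78/5


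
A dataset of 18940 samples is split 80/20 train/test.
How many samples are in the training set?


Test set = 18940 * 20% = 3788. Training set = 18940 - 3788 = 15152.

15152


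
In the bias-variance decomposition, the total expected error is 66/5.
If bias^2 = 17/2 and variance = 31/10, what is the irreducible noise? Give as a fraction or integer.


Total error = bias^2 + variance + irreducible noise. So irreducible noise = 66/5 - 17/2 - 31/10 = 8/5.

8/5


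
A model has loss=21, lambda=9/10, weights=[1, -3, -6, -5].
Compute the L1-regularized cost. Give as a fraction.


L1 norm = sum(|w|) = 15. J = 21 + 9/10 * 15 = 69/2.

69/2


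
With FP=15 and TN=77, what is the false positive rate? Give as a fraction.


FPR = FP / (FP + TN) = 15 / 92 = 15/92.

15/92


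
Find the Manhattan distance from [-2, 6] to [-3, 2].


d = sum of absolute differences: |-2--3|=1 + |6-2|=4 = 5.

5


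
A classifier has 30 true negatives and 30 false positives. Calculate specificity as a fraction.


Specificity = TN / (TN + FP) = 30 / 60 = 1/2.

1/2


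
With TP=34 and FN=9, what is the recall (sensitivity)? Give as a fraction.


Recall = TP / (TP + FN) = 34 / 43 = 34/43.

34/43


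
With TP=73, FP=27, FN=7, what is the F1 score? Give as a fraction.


Precision = 73/100 = 73/100. Recall = 73/80 = 73/80. F1 = 2*P*R/(P+R) = 73/90.

73/90


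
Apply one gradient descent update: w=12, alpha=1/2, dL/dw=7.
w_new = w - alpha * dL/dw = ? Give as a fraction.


w_new = 12 - 1/2 * 7 = 12 - 7/2 = 17/2.

17/2


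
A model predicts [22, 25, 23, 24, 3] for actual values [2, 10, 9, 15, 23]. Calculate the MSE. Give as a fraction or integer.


MSE = (1/5) * ((2-22)^2=400 + (10-25)^2=225 + (9-23)^2=196 + (15-24)^2=81 + (23-3)^2=400). Sum = 1302. MSE = 1302/5.

1302/5


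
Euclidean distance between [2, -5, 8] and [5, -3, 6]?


d = sqrt(sum of squared differences). (2-5)^2=9, (-5--3)^2=4, (8-6)^2=4. Sum = 17.

sqrt(17)


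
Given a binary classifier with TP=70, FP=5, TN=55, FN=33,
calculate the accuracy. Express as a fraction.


Accuracy = (TP + TN) / (TP + TN + FP + FN) = (70 + 55) / 163 = 125/163.

125/163


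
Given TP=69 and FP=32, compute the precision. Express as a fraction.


Precision = TP / (TP + FP) = 69 / 101 = 69/101.

69/101


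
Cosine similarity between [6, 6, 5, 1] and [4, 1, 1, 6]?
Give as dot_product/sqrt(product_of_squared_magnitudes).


dot = 41. |a|^2 = 98, |b|^2 = 54. cos = 41/sqrt(5292).

41/sqrt(5292)


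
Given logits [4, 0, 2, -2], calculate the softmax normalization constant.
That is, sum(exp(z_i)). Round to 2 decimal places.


Denom = e^4=54.5982 + e^0=1.0000 + e^2=7.3891 + e^-2=0.1353. Sum = 63.1226, which rounds to 63.12.

63.12


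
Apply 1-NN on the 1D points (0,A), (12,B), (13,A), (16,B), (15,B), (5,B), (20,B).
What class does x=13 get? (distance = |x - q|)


Distances: |0-13|=13, |12-13|=1, |13-13|=0, |16-13|=3, |15-13|=2, |5-13|=8, |20-13|=7. 1 nearest: (13,A). Counts: {'A': 1}. Majority class: A.

A


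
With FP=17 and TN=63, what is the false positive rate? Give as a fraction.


FPR = FP / (FP + TN) = 17 / 80 = 17/80.

17/80


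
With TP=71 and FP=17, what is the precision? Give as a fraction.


Precision = TP / (TP + FP) = 71 / 88 = 71/88.

71/88


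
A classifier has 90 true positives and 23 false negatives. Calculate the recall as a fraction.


Recall = TP / (TP + FN) = 90 / 113 = 90/113.

90/113


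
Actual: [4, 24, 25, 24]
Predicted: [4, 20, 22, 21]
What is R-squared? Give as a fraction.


Mean(y) = 77/4. SS_res = 34. SS_tot = 1243/4. R^2 = 1 - 34/(1243/4) = 1107/1243.

1107/1243


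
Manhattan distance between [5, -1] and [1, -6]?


d = sum of absolute differences: |5-1|=4 + |-1--6|=5 = 9.

9


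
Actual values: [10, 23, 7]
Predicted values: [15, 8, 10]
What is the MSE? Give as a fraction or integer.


MSE = (1/3) * ((10-15)^2=25 + (23-8)^2=225 + (7-10)^2=9). Sum = 259. MSE = 259/3.

259/3


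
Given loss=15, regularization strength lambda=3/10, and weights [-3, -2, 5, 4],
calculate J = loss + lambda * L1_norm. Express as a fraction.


L1 norm = sum(|w|) = 14. J = 15 + 3/10 * 14 = 96/5.

96/5


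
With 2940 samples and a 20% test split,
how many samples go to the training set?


Test set = 2940 * 20% = 588. Training set = 2940 - 588 = 2352.

2352


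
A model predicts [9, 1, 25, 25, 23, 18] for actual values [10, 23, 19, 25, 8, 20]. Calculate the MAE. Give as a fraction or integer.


MAE = (1/6) * (|10-9|=1 + |23-1|=22 + |19-25|=6 + |25-25|=0 + |8-23|=15 + |20-18|=2). Sum = 46. MAE = 23/3.

23/3


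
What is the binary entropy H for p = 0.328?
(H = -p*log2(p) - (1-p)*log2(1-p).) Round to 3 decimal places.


H = -0.328*log2(0.328) - 0.672*log2(0.672) = 0.913.

0.913


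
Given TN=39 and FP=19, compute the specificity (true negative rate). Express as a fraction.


Specificity = TN / (TN + FP) = 39 / 58 = 39/58.

39/58


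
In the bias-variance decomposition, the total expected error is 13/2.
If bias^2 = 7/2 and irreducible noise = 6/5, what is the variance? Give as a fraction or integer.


Total error = bias^2 + variance + irreducible noise. So variance = 13/2 - 7/2 - 6/5 = 9/5.

9/5


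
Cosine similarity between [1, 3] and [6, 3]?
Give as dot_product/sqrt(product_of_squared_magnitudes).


dot = 15. |a|^2 = 10, |b|^2 = 45. cos = 15/sqrt(450).

15/sqrt(450)


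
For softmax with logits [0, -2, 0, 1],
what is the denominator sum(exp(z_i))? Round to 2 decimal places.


Denom = e^0=1.0000 + e^-2=0.1353 + e^0=1.0000 + e^1=2.7183. Sum = 4.8536, which rounds to 4.85.

4.85


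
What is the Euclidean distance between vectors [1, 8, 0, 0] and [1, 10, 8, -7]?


d = sqrt(sum of squared differences). (1-1)^2=0, (8-10)^2=4, (0-8)^2=64, (0--7)^2=49. Sum = 117.

sqrt(117)


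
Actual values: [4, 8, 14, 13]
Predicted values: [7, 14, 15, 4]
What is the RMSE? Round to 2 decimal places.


MSE = 31.7500. RMSE = sqrt(31.7500) = 5.63.

5.63


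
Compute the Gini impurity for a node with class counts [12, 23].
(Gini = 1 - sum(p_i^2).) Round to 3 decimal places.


Total = 35. Proportions: 12/35, 23/35. sum(p_i^2) = 0.5494. Gini = 1 - 0.5494 = 0.4506, which rounds to 0.451.

0.451


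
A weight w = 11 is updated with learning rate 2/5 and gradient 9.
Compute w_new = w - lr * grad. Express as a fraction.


w_new = 11 - 2/5 * 9 = 11 - 18/5 = 37/5.

37/5


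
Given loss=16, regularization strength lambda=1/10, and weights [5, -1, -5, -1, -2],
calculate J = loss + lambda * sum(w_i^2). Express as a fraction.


L2 sq norm = sum(w^2) = 56. J = 16 + 1/10 * 56 = 108/5.

108/5


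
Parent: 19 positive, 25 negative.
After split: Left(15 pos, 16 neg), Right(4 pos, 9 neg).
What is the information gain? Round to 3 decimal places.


H(parent) = 0.9865. H(left) = 0.9992, H(right) = 0.8905. Weighted = (31/44)*0.9992 + (13/44)*0.8905 = 0.9671. IG = 0.9865 - 0.9671 = 0.0194, which rounds to 0.019.

0.019


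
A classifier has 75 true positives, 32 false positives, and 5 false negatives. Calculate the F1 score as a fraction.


Precision = 75/107 = 75/107. Recall = 75/80 = 15/16. F1 = 2*P*R/(P+R) = 150/187.

150/187


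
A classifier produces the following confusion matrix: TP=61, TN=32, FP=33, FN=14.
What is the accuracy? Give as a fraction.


Accuracy = (TP + TN) / (TP + TN + FP + FN) = (61 + 32) / 140 = 93/140.

93/140


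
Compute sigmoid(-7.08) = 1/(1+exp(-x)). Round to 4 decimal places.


sigma(-7.08) = 1/(1+e^(7.08)) = 1/(1+1187.968519) = 1/1188.968519 = 0.0008.

0.0008


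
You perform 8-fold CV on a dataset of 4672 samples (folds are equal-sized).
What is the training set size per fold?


Each validation fold has 4672/8 = 584 samples. Training set = 4672 - 584 = 4088.

4088


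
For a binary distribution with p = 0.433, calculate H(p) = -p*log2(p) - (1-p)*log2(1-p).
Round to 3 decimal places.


H = -0.433*log2(0.433) - 0.567*log2(0.567) = 0.987.

0.987


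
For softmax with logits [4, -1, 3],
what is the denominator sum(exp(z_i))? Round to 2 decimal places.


Denom = e^4=54.5982 + e^-1=0.3679 + e^3=20.0855. Sum = 75.0516, which rounds to 75.05.

75.05


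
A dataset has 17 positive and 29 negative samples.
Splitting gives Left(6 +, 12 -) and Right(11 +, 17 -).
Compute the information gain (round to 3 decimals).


H(parent) = 0.9503. H(left) = 0.9183, H(right) = 0.9666. Weighted = (18/46)*0.9183 + (28/46)*0.9666 = 0.9477. IG = 0.9503 - 0.9477 = 0.0026, which rounds to 0.003.

0.003


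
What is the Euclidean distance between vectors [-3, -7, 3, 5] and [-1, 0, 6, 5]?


d = sqrt(sum of squared differences). (-3--1)^2=4, (-7-0)^2=49, (3-6)^2=9, (5-5)^2=0. Sum = 62.

sqrt(62)


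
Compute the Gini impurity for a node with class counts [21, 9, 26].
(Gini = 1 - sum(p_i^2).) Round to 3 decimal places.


Total = 56. Proportions: 21/56, 9/56, 26/56. sum(p_i^2) = 0.3820. Gini = 1 - 0.3820 = 0.6180, which rounds to 0.618.

0.618


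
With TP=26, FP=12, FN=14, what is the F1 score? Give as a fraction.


Precision = 26/38 = 13/19. Recall = 26/40 = 13/20. F1 = 2*P*R/(P+R) = 2/3.

2/3


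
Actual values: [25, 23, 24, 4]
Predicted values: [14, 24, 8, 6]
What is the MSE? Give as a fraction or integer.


MSE = (1/4) * ((25-14)^2=121 + (23-24)^2=1 + (24-8)^2=256 + (4-6)^2=4). Sum = 382. MSE = 191/2.

191/2


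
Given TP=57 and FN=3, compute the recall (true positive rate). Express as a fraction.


Recall = TP / (TP + FN) = 57 / 60 = 19/20.

19/20


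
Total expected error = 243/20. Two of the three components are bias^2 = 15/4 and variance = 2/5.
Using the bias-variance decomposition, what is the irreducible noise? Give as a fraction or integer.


Total error = bias^2 + variance + irreducible noise. So irreducible noise = 243/20 - 15/4 - 2/5 = 8.

8


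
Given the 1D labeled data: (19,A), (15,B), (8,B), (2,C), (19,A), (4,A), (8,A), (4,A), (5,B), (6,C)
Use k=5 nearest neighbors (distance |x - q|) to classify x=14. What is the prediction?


Distances: |19-14|=5, |15-14|=1, |8-14|=6, |2-14|=12, |19-14|=5, |4-14|=10, |8-14|=6, |4-14|=10, |5-14|=9, |6-14|=8. 5 nearest: (15,B), (19,A), (19,A), (8,A), (8,B). Counts: {'B': 2, 'A': 3}. Majority class: A.

A


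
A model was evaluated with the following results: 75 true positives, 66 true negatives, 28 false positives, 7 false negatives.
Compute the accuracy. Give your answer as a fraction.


Accuracy = (TP + TN) / (TP + TN + FP + FN) = (75 + 66) / 176 = 141/176.

141/176


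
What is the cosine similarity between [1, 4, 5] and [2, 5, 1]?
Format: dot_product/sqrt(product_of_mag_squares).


dot = 27. |a|^2 = 42, |b|^2 = 30. cos = 27/sqrt(1260).

27/sqrt(1260)


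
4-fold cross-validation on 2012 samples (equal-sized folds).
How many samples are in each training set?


Each validation fold has 2012/4 = 503 samples. Training set = 2012 - 503 = 1509.

1509


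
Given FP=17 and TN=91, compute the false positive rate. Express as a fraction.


FPR = FP / (FP + TN) = 17 / 108 = 17/108.

17/108


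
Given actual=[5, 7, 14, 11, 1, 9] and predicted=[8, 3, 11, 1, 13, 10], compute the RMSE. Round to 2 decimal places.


MSE = 46.5000. RMSE = sqrt(46.5000) = 6.82.

6.82


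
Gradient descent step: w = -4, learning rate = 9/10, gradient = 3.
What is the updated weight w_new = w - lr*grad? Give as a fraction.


w_new = -4 - 9/10 * 3 = -4 - 27/10 = -67/10.

-67/10


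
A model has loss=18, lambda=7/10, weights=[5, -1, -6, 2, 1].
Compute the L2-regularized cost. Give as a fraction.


L2 sq norm = sum(w^2) = 67. J = 18 + 7/10 * 67 = 649/10.

649/10


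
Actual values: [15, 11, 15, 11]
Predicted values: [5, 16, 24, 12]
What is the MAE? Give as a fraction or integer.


MAE = (1/4) * (|15-5|=10 + |11-16|=5 + |15-24|=9 + |11-12|=1). Sum = 25. MAE = 25/4.

25/4


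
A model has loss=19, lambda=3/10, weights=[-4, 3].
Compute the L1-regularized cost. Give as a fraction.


L1 norm = sum(|w|) = 7. J = 19 + 3/10 * 7 = 211/10.

211/10


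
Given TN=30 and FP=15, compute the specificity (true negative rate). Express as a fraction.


Specificity = TN / (TN + FP) = 30 / 45 = 2/3.

2/3


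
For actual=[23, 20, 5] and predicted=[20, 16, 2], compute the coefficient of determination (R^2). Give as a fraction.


Mean(y) = 16. SS_res = 34. SS_tot = 186. R^2 = 1 - 34/(186) = 76/93.

76/93


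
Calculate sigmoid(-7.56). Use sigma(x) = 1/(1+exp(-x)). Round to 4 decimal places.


sigma(-7.56) = 1/(1+e^(7.56)) = 1/(1+1919.845513) = 1/1920.845513 = 0.0005.

0.0005


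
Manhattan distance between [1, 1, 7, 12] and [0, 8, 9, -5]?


d = sum of absolute differences: |1-0|=1 + |1-8|=7 + |7-9|=2 + |12--5|=17 = 27.

27


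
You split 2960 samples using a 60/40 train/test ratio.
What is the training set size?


Test set = 2960 * 40% = 1184. Training set = 2960 - 1184 = 1776.

1776


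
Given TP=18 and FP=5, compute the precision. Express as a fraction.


Precision = TP / (TP + FP) = 18 / 23 = 18/23.

18/23


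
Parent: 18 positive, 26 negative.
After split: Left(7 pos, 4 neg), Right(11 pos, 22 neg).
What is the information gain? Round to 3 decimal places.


H(parent) = 0.9760. H(left) = 0.9457, H(right) = 0.9183. Weighted = (11/44)*0.9457 + (33/44)*0.9183 = 0.9252. IG = 0.9760 - 0.9252 = 0.0508, which rounds to 0.051.

0.051


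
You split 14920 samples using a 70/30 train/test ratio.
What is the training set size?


Test set = 14920 * 30% = 4476. Training set = 14920 - 4476 = 10444.

10444


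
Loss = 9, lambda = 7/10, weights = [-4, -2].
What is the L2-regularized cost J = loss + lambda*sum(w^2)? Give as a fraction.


L2 sq norm = sum(w^2) = 20. J = 9 + 7/10 * 20 = 23.

23


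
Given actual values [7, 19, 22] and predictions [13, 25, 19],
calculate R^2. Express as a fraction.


Mean(y) = 16. SS_res = 81. SS_tot = 126. R^2 = 1 - 81/(126) = 5/14.

5/14


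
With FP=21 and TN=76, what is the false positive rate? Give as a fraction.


FPR = FP / (FP + TN) = 21 / 97 = 21/97.

21/97


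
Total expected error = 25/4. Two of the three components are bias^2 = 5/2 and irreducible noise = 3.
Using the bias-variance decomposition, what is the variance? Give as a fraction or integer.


Total error = bias^2 + variance + irreducible noise. So variance = 25/4 - 5/2 - 3 = 3/4.

3/4


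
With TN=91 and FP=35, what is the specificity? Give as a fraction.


Specificity = TN / (TN + FP) = 91 / 126 = 13/18.

13/18
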